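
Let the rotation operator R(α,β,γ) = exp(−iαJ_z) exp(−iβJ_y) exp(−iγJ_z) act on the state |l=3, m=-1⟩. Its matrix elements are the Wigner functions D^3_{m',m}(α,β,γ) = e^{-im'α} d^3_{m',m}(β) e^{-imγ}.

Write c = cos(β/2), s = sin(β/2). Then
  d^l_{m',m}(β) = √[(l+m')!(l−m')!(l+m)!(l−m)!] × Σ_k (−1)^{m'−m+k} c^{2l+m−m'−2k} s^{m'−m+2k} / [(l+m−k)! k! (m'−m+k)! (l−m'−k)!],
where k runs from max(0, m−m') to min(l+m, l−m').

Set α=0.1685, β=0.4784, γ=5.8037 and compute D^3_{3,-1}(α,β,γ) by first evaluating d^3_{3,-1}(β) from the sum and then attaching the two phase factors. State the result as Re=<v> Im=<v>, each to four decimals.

Re=0.0064 Im=-0.0096

First d^3_{3,-1}(β=0.4784), then the phase factors e^{-i(3)α} and e^{-i(-1)γ}:
With c≡cos(β/2)=0.971528 and s≡sin(β/2)=0.236925, N=[720·1·2·24]^{1/2}=185.903201
k∈{0} keeps every argument non-negative
  k=0: (−1)^4·185.9032/(48)·0.9715^2·0.2369^4 = +0.011519
d^3_{3,-1}(0.4784) = +0.011519
Phases: e^{-i·(3)·0.1685}=+0.874932-0.484245i, e^{-i·(-1)·5.8037}=+0.887232-0.461323i ⇒ D=+0.006368-0.009598i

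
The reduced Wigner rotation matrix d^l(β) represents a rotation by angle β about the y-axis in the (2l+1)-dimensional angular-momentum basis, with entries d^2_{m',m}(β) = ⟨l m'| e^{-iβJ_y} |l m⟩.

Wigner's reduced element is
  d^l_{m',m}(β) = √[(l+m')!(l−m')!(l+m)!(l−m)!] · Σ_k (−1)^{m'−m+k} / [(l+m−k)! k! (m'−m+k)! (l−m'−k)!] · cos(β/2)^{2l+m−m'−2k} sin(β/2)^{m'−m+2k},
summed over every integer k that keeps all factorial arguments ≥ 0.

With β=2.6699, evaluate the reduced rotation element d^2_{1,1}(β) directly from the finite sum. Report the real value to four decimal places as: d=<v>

d^2_{1,1}(β=2.6699) via Wigner's sum:
With c≡cos(β/2)=0.233666 and s≡sin(β/2)=0.972317, N=[6·1·6·1]^{1/2}=6.000000
k: max(0,(1)−(1))=0 … min(2+(1),2−(1))=1
  k=0: (−1)^0·6.0000/(6)·0.2337^4·0.9723^0 = +0.002981
  k=1: (−1)^1·6.0000/(2)·0.2337^2·0.9723^2 = -0.154856
d^2_{1,1}(2.6699) = +0.002981 -0.154856 = -0.151875

d=-0.1519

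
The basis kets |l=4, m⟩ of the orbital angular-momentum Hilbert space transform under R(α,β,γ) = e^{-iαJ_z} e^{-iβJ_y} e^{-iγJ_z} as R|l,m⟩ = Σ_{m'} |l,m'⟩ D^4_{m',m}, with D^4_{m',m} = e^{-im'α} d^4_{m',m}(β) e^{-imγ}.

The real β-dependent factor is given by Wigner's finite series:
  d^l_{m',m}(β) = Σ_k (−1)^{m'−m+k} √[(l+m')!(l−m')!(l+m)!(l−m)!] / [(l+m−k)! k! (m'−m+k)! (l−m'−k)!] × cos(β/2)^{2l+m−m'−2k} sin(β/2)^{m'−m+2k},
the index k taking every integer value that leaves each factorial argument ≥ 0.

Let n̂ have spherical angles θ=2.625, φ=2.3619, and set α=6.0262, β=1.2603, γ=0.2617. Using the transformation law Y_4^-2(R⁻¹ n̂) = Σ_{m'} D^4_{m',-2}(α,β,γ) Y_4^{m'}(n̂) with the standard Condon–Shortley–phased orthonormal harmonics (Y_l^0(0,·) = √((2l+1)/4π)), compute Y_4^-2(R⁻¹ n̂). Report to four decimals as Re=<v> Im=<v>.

Need the full column D^4_{m',-2} for m'=−4..4 at α=6.0262, β=1.2603, γ=0.2617.
cos(β/2)=0.807939, sin(β/2)=0.589266
d^4_{-4,-2}: single k=2 term ⇒ +0.511062;  D = +0.447382-0.247050i
d^4_{-3,-2}: k∈[1..2] ⇒ +0.495480 -0.790701 = -0.295222;  D = -0.286222+0.072340i
d^4_{-2,-2}: k∈[0..2] ⇒ +0.181564 -1.158980 +0.770639 = -0.206776;  D = -0.206767-0.001950i
d^4_{-1,-2}: k∈[0..2] ⇒ -0.561821 +1.494285 -0.529917 = +0.402547;  D = +0.388346+0.105980i
d^4_{0,-2}: k∈[0..2] ⇒ +0.916254 -1.299720 +0.259267 = -0.124200;  D = -0.107573-0.062079i
d^4_{1,-2}: k∈[0..2] ⇒ -0.996190 +0.794875 -0.084566 = -0.285881;  D = -0.203159-0.201132i
d^4_{2,-2}: k∈[0..2] ⇒ +0.770639 -0.327949 +0.014538 = +0.457228;  D = +0.232494+0.393705i
d^4_{3,-2}: k∈[0..1] ⇒ -0.420608 +0.074580 = -0.346028;  D = -0.094443-0.332891i
d^4_{4,-2}: single k=0 term ⇒ +0.144612;  D = +0.002813+0.144585i
Y_4^{m'}(θ=2.625,φ=2.3619) and Σ D·Y over m':
  (+0.4474-0.2471i)·(-0.0263+0.0006i)  (-0.2862+0.0723i)·(-0.0911+0.0943i)  (-0.2068-0.0019i)·(+0.0040+0.3503i)  (+0.3883+0.1060i)·(+0.3312+0.3274i)  (-0.1076-0.0621i)·(+0.0344+0.0000i)  (-0.2032-0.2011i)·(-0.3312+0.3274i)  (+0.2325+0.3937i)·(+0.0040-0.3503i)  (-0.0944-0.3329i)·(+0.0911+0.0943i)  (+0.0028+0.1446i)·(-0.0263-0.0006i)
Y_4^-2(R⁻¹ n̂) = +0.392486-0.061933i

Re=0.3925 Im=-0.0619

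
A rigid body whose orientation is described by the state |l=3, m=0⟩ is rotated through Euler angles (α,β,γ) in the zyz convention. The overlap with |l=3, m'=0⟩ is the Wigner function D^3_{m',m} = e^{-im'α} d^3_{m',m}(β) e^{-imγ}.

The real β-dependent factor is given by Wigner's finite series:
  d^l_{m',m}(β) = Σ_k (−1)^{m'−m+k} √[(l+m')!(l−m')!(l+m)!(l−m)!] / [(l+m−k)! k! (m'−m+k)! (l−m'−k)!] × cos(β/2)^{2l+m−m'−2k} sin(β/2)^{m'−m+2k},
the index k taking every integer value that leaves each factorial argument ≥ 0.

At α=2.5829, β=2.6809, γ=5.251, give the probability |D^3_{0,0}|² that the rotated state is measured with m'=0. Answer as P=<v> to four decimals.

P=0.2053

D^3_{0,0}(2.5829,2.6809,5.251) = e^{-i·0·2.5829}·d^3_{0,0}(2.6809)·e^{-i·0·5.251}. Compute d first:
With c≡cos(β/2)=0.228315 and s≡sin(β/2)=0.973587, N=[6·6·6·6]^{1/2}=36.000000
Admissible k: 0..3 (factorial args all ≥0)
  k=0: (−1)^0·36.0000/(36)·0.2283^6·0.9736^0 = +0.000142
  k=1: (−1)^1·36.0000/(4)·0.2283^4·0.9736^2 = -0.023181
  k=2: (−1)^2·36.0000/(4)·0.2283^2·0.9736^4 = +0.421512
  k=3: (−1)^3·36.0000/(36)·0.2283^0·0.9736^6 = -0.851627
d^3_{0,0}(2.6809) = +0.000142 -0.023181 +0.421512 -0.851627 = -0.453154
|D^3_{0,0}|² = |d^3_{0,0}(β)|² = (-0.453154)² = 0.205349 (the z-rotation phases have unit modulus)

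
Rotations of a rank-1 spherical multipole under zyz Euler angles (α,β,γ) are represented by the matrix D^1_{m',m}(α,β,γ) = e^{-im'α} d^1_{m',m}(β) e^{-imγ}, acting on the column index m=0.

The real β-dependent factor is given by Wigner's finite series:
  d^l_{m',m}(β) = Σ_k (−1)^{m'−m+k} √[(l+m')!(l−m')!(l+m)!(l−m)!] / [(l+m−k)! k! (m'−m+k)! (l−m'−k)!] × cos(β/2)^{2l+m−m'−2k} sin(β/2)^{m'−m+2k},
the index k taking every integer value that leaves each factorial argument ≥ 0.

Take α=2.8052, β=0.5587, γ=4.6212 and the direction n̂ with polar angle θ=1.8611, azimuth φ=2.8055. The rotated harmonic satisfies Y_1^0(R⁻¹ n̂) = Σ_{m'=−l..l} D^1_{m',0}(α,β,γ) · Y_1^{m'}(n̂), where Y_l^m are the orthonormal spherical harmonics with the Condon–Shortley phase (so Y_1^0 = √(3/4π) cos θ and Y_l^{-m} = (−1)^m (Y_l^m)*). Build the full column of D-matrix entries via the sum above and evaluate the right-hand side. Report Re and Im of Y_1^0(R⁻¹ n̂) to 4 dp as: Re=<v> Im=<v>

Re=0.1296 Im=0.0000

Need the full column D^1_{m',0} for m'=−1..1 at α=2.8052, β=0.5587, γ=4.6212.
cos(β/2)=0.961235, sin(β/2)=0.275731
d^1_{-1,0}: single k=1 term ⇒ +0.374826;  D = -0.353818+0.123724i
d^1_{0,0}: k∈[0..1] ⇒ +0.923972 -0.076028 = +0.847945;  D = +0.847945+0.000000i
d^1_{1,0}: single k=0 term ⇒ -0.374826;  D = +0.353818+0.123724i
Y_1^{m'}(θ=1.8611,φ=2.8055) and Σ D·Y over m':
  (-0.3538+0.1237i)·(-0.3125-0.1092i)  (+0.8479+0.0000i)·(-0.1399+0.0000i)  (+0.3538+0.1237i)·(+0.3125-0.1092i)
Y_1^0(R⁻¹ n̂) = +0.129570+0.000000i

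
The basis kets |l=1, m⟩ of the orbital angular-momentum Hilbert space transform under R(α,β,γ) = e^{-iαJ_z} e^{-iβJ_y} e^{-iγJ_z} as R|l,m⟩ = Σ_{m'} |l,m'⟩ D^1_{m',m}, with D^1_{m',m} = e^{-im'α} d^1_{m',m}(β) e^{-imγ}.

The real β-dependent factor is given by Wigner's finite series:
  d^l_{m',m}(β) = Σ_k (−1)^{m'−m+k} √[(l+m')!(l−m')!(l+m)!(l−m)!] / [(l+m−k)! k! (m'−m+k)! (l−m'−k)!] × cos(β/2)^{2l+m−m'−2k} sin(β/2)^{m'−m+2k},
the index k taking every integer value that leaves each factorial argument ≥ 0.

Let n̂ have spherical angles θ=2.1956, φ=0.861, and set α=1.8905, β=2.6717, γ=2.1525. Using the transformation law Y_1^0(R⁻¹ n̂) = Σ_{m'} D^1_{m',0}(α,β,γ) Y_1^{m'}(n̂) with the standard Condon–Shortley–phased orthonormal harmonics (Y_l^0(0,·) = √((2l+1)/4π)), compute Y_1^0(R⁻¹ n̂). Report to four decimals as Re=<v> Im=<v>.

Need the full column D^1_{m',0} for m'=−1..1 at α=1.8905, β=2.6717, γ=2.1525.
cos(β/2)=0.232791, sin(β/2)=0.972527
d^1_{-1,0}: single k=1 term ⇒ +0.320171;  D = -0.100625+0.303948i
d^1_{0,0}: k∈[0..1] ⇒ +0.054192 -0.945808 = -0.891617;  D = -0.891617+0.000000i
d^1_{1,0}: single k=0 term ⇒ -0.320171;  D = +0.100625+0.303948i
Y_1^{m'}(θ=2.1956,φ=0.861) and Σ D·Y over m':
  (-0.1006+0.3039i)·(+0.1826-0.2125i)  (-0.8916+0.0000i)·(-0.2858+0.0000i)  (+0.1006+0.3039i)·(-0.1826-0.2125i)
Y_1^0(R⁻¹ n̂) = +0.347281+0.000000i

Re=0.3473 Im=0.0000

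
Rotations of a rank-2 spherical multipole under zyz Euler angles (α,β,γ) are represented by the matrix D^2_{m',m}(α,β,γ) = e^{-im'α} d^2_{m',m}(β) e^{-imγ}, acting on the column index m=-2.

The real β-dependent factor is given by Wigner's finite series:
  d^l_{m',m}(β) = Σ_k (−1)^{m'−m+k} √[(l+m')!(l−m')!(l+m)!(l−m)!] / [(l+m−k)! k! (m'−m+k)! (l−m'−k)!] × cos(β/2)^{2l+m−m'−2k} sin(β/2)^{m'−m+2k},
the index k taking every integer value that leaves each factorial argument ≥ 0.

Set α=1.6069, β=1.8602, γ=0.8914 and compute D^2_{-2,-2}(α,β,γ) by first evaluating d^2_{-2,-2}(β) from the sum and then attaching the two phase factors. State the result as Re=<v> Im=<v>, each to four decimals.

First d^2_{-2,-2}(β=1.8602), then the phase factors e^{-i(-2)α} and e^{-i(-2)γ}:
c=cos(1.8602/2)=0.597754, s=sin(1.8602/2)=0.801680; N=√[1·24·1·24]=24.000000
k∈{0} keeps every argument non-negative
  k=0: (−1)^0·24.0000/(24)·0.5978^4·0.8017^0 = +0.127670
d^2_{-2,-2}(1.8602) = +0.127670
Phases: e^{-i·(-2)·1.6069}=-0.997394-0.072145i, e^{-i·(-2)·0.8914}=-0.210419+0.977611i ⇒ D=+0.035799-0.122548i

Re=0.0358 Im=-0.1225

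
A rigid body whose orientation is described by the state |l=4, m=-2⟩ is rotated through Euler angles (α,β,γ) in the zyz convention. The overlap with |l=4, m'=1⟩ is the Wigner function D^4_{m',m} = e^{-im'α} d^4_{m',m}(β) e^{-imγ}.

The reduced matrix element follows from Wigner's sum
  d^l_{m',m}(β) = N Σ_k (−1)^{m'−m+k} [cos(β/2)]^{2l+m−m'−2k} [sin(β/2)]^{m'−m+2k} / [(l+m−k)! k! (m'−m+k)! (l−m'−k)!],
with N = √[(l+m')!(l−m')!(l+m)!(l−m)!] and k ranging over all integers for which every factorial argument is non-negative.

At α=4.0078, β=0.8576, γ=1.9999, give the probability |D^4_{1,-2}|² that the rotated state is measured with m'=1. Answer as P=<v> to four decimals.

First d^4_{1,-2}(β=0.8576), then the phase factors e^{-i(1)α} and e^{-i(-2)γ}:
c=cos(0.8576/2)=0.909465, s=sin(0.8576/2)=0.415780; N=√[120·6·2·720]=1018.233765
Admissible k: 0..2 (factorial args all ≥0)
  k=0: (−1)^3·1018.2338/(72)·0.9095^5·0.4158^3 = -0.632464
  k=1: (−1)^4·1018.2338/(48)·0.9095^3·0.4158^5 = +0.198281
  k=2: (−1)^5·1018.2338/(240)·0.9095^1·0.4158^7 = -0.008288
d^4_{1,-2}(0.8576) = -0.632464 +0.198281 -0.008288 = -0.442471
|D^4_{1,-2}|² = |d^4_{1,-2}(β)|² = (-0.442471)² = 0.195781 (the z-rotation phases have unit modulus)

P=0.1958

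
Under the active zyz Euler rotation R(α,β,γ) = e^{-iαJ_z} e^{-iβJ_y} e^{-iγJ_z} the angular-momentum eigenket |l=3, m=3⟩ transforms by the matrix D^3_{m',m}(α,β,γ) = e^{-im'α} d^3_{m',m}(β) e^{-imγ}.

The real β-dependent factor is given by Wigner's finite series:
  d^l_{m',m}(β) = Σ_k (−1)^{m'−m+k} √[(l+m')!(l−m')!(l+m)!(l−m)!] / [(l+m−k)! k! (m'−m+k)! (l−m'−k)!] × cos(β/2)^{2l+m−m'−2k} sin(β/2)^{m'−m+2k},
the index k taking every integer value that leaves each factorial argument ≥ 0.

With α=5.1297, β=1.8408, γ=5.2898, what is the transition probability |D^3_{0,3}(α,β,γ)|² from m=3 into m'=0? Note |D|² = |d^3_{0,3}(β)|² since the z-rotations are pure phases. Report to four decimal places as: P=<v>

P=0.2504

D^3_{0,3}(5.1297,1.8408,5.2898) = e^{-i·0·5.1297}·d^3_{0,3}(1.8408)·e^{-i·3·5.2898}. Compute d first:
Half-angle: c=0.605502, s=0.795844. N=√(6·6·720·1)=160.996894
Admissible k: 3..3 (factorial args all ≥0)
  k=3: (−1)^0·160.9969/(36)·0.6055^3·0.7958^3 = +0.500432
d^3_{0,3}(1.8408) = +0.500432
|D^3_{0,3}|² = |d^3_{0,3}(β)|² = (+0.500432)² = 0.250432 (the z-rotation phases have unit modulus)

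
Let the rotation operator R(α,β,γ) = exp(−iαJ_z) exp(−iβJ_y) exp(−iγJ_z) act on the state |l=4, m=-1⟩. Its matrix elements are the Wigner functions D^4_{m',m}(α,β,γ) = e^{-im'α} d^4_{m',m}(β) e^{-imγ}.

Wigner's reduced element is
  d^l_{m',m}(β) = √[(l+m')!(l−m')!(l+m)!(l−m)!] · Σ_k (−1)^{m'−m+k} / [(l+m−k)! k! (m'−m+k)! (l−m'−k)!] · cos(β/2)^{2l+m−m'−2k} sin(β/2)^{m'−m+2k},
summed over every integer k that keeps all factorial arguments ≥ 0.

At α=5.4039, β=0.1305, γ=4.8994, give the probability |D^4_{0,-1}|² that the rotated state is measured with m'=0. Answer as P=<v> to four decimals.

P=0.0784

Split into d^4_{0,-1}(β=0.1305) × two z-phases.
c=cos(0.1305/2)=0.997872, s=sin(0.1305/2)=0.065204; N=√[24·24·6·120]=643.987578
Admissible k: 0..3 (factorial args all ≥0)
  k=0: (−1)^1·643.9876/(144)·0.9979^7·0.0652^1 = -0.287284
  k=1: (−1)^2·643.9876/(24)·0.9979^5·0.0652^3 = +0.007360
  k=2: (−1)^3·643.9876/(24)·0.9979^3·0.0652^5 = -0.000031
  k=3: (−1)^4·643.9876/(144)·0.9979^1·0.0652^7 = +0.000000
d^4_{0,-1}(0.1305) = -0.287284 +0.007360 -0.000031 +0.000000 = -0.279956
|D^4_{0,-1}|² = |d^4_{0,-1}(β)|² = (-0.279956)² = 0.078375 (the z-rotation phases have unit modulus)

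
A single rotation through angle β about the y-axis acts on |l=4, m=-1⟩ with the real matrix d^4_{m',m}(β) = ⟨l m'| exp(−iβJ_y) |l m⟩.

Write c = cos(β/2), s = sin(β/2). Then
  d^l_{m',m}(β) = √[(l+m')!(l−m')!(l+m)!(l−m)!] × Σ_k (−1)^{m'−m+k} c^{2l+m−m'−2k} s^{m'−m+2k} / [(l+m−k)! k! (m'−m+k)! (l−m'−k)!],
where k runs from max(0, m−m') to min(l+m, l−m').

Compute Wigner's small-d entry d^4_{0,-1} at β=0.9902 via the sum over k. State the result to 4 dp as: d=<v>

d^4_{0,-1}(β=0.9902) via Wigner's sum:
Half-angle: c=0.879921, s=0.475120. N=√(24·24·6·120)=643.987578
The bounds max(0,m−m')=0 and min(l+m,l−m')=3 give 4 terms
  k=0: (−1)^1·643.9876/(144)·0.8799^7·0.4751^1 = -0.867810
  k=1: (−1)^2·643.9876/(24)·0.8799^5·0.4751^3 = +1.518078
  k=2: (−1)^3·643.9876/(24)·0.8799^3·0.4751^5 = -0.442601
  k=3: (−1)^4·643.9876/(144)·0.8799^1·0.4751^7 = +0.021507
d^4_{0,-1}(0.9902) = -0.867810 +1.518078 -0.442601 +0.021507 = +0.229174

d=0.2292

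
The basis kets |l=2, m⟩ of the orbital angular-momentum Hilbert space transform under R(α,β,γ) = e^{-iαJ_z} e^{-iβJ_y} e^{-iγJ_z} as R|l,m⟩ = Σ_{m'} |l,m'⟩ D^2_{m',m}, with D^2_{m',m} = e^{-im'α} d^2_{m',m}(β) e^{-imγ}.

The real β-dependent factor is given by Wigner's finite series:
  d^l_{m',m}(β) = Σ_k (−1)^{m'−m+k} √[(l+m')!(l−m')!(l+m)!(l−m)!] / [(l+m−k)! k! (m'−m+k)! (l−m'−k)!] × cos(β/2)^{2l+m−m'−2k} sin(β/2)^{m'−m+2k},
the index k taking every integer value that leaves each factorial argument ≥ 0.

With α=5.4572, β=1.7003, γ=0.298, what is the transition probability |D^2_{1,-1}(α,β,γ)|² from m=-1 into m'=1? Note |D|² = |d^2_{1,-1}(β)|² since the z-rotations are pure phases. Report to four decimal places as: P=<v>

Split into d^2_{1,-1}(β=1.7003) × two z-phases.
Half-angle: c=0.659870, s=0.751379. N=√(6·1·1·6)=6.000000
Admissible k: 0..1 (factorial args all ≥0)
  k=0: (−1)^2·6.0000/(2)·0.6599^2·0.7514^2 = +0.737492
  k=1: (−1)^3·6.0000/(6)·0.6599^0·0.7514^4 = -0.318740
d^2_{1,-1}(1.7003) = +0.737492 -0.318740 = +0.418751
|D^2_{1,-1}|² = |d^2_{1,-1}(β)|² = (+0.418751)² = 0.175353 (the z-rotation phases have unit modulus)

P=0.1754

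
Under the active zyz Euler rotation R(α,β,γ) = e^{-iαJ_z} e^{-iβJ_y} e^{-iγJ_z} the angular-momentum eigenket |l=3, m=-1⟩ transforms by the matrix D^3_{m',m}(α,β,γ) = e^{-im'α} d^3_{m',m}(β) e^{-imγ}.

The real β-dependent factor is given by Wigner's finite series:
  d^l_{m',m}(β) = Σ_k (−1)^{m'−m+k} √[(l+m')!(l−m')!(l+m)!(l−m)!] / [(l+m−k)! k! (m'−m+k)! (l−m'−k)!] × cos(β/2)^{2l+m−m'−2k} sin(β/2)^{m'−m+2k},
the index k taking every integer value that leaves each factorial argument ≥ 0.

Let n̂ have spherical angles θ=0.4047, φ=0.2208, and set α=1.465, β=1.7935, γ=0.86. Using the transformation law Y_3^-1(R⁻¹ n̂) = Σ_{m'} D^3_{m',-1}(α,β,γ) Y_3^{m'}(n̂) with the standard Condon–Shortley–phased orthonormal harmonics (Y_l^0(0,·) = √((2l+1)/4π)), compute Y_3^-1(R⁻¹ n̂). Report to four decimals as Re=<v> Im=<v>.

Re=0.2771 Im=0.1431

Need the full column D^3_{m',-1} for m'=−3..3 at α=1.465, β=1.7935, γ=0.86.
cos(β/2)=0.624152, sin(β/2)=0.781303
d^3_{-3,-1}: single k=2 term ⇒ +0.358795;  D = +0.185273-0.307259i
d^3_{-2,-1}: k∈[1..2] ⇒ +0.234031 -0.733432 = -0.499401;  D = +0.398046+0.301597i
d^3_{-1,-1}: k∈[0..2] ⇒ +0.059121 -0.741125 +0.870983 = +0.188980;  D = -0.129396+0.137731i
d^3_{0,-1}: k∈[0..2] ⇒ -0.256368 +1.205152 -0.629474 = +0.319310;  D = +0.208330+0.241987i
d^3_{1,-1}: k∈[0..2] ⇒ +0.555844 -1.161311 +0.227465 = -0.378002;  D = -0.310907+0.214993i
d^3_{2,-1}: k∈[0..1] ⇒ -0.733432 +0.574628 = -0.158804;  D = +0.076024+0.139424i
d^3_{3,-1}: single k=0 term ⇒ +0.562217;  D = -0.519268+0.215519i
Y_3^{m'}(θ=0.4047,φ=0.2208) and Σ D·Y over m':
  (+0.1853-0.3073i)·(+0.0201-0.0157i)  (+0.3980+0.3016i)·(+0.1317-0.0622i)  (-0.1294+0.1377i)·(+0.4004-0.0899i)  (+0.2083+0.2420i)·(+0.4202+0.0000i)  (-0.3109+0.2150i)·(-0.4004-0.0899i)  (+0.0760+0.1394i)·(+0.1317+0.0622i)  (-0.5193+0.2155i)·(-0.0201-0.0157i)
Y_3^-1(R⁻¹ n̂) = +0.277136+0.143066i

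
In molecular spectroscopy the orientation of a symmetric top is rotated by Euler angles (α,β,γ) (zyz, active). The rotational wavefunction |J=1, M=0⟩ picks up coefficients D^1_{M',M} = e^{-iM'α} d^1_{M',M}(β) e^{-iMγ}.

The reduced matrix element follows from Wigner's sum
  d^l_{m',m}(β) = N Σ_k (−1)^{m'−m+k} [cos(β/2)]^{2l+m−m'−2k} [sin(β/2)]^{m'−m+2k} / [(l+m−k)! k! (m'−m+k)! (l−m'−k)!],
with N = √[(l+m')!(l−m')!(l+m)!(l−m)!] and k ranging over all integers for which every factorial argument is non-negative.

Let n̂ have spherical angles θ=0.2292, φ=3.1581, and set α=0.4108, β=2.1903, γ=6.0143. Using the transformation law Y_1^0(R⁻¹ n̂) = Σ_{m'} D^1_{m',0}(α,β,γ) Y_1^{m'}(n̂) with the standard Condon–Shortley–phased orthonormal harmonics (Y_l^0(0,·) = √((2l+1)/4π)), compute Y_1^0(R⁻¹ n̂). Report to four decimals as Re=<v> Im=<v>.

Re=-0.3597 Im=0.0000

Need the full column D^1_{m',0} for m'=−1..1 at α=0.4108, β=2.1903, γ=6.0143.
cos(β/2)=0.457913, sin(β/2)=0.888997
d^1_{-1,0}: single k=1 term ⇒ +0.575703;  D = +0.527805+0.229903i
d^1_{0,0}: k∈[0..1] ⇒ +0.209684 -0.790316 = -0.580631;  D = -0.580631+0.000000i
d^1_{1,0}: single k=0 term ⇒ -0.575703;  D = -0.527805+0.229903i
Y_1^{m'}(θ=0.2292,φ=3.1581) and Σ D·Y over m':
  (+0.5278+0.2299i)·(-0.0785+0.0013i)  (-0.5806+0.0000i)·(+0.4758+0.0000i)  (-0.5278+0.2299i)·(+0.0785+0.0013i)
Y_1^0(R⁻¹ n̂) = -0.359724+0.000000i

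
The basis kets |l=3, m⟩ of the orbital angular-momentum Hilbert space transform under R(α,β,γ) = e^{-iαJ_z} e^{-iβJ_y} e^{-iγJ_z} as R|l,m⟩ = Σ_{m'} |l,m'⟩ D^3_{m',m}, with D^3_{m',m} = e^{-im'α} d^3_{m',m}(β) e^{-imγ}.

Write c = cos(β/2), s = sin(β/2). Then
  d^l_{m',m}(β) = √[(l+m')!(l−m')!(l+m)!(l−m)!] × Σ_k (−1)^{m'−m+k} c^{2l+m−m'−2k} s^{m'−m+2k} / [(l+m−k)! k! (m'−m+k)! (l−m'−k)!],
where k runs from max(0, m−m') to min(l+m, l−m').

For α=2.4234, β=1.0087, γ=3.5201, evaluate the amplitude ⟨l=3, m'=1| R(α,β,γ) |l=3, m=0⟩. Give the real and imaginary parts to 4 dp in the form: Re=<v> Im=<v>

Re=0.1159 Im=0.1013

Split into d^3_{1,0}(β=1.0087) × two z-phases.
Half-angle: c=0.875489, s=0.483238. N=√(24·2·6·6)=41.569219
k∈{0,1,2} keeps every argument non-negative
  k=0: (−1)^1·41.5692/(12)·0.8755^5·0.4832^1 = -0.861004
  k=1: (−1)^2·41.5692/(4)·0.8755^3·0.4832^3 = +0.786952
  k=2: (−1)^3·41.5692/(12)·0.8755^1·0.4832^5 = -0.079919
d^3_{1,0}(1.0087) = -0.861004 +0.786952 -0.079919 = -0.153971
D = (-0.752996-0.658025i)·(-0.153971)·(+1.000000+0.000000i) = +0.115939+0.101317i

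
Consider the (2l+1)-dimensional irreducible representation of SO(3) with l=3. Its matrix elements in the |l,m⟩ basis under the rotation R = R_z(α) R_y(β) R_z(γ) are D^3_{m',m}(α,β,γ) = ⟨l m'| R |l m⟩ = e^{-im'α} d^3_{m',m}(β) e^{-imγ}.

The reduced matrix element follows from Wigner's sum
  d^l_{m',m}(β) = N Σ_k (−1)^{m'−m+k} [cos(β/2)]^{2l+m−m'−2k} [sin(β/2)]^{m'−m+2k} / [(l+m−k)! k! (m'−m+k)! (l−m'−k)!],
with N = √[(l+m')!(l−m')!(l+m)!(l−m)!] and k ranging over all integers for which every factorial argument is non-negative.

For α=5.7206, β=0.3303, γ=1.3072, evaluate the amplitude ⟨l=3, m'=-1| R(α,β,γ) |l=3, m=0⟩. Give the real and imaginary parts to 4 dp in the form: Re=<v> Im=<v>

Re=0.4127 Im=-0.2602

D^3_{-1,0}(5.7206,0.3303,1.3072) = e^{-i·-1·5.7206}·d^3_{-1,0}(0.3303)·e^{-i·0·1.3072}. Compute d first:
c=cos(0.3303/2)=0.986394, s=sin(0.3303/2)=0.164400; N=√[2·24·6·6]=41.569219
The bounds max(0,m−m')=1 and min(l+m,l−m')=3 give 3 terms
  k=1: (−1)^0·41.5692/(12)·0.9864^5·0.1644^1 = +0.531796
  k=2: (−1)^1·41.5692/(4)·0.9864^3·0.1644^3 = -0.044317
  k=3: (−1)^2·41.5692/(12)·0.9864^1·0.1644^5 = +0.000410
d^3_{-1,0}(0.3303) = +0.531796 -0.044317 +0.000410 = +0.487889
Phases: e^{-i·(-1)·5.7206}=+0.845879-0.533375i, e^{-i·(0)·1.3072}=+1.000000+0.000000i ⇒ D=+0.412695-0.260228i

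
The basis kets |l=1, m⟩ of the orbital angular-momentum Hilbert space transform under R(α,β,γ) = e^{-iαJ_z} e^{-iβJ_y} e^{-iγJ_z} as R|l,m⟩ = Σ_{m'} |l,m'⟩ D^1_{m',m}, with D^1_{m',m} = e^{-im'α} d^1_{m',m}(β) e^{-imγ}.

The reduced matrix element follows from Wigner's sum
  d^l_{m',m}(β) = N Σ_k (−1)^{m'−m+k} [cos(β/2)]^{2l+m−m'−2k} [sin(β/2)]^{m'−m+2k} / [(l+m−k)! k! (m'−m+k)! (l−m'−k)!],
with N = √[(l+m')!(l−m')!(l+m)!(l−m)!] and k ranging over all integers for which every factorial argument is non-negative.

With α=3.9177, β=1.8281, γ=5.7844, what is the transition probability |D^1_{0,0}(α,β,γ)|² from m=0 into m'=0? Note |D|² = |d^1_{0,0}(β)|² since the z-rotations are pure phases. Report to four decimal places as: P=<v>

P=0.0648

Split into d^1_{0,0}(β=1.8281) × two z-phases.
c=cos(1.8281/2)=0.610543, s=sin(1.8281/2)=0.791983; N=√[1·1·1·1]=1.000000
The bounds max(0,m−m')=0 and min(l+m,l−m')=1 give 2 terms
  k=0: (−1)^0·1.0000/(1)·0.6105^2·0.7920^0 = +0.372763
  k=1: (−1)^1·1.0000/(1)·0.6105^0·0.7920^2 = -0.627237
d^1_{0,0}(1.8281) = +0.372763 -0.627237 = -0.254474
|D^1_{0,0}|² = |d^1_{0,0}(β)|² = (-0.254474)² = 0.064757 (the z-rotation phases have unit modulus)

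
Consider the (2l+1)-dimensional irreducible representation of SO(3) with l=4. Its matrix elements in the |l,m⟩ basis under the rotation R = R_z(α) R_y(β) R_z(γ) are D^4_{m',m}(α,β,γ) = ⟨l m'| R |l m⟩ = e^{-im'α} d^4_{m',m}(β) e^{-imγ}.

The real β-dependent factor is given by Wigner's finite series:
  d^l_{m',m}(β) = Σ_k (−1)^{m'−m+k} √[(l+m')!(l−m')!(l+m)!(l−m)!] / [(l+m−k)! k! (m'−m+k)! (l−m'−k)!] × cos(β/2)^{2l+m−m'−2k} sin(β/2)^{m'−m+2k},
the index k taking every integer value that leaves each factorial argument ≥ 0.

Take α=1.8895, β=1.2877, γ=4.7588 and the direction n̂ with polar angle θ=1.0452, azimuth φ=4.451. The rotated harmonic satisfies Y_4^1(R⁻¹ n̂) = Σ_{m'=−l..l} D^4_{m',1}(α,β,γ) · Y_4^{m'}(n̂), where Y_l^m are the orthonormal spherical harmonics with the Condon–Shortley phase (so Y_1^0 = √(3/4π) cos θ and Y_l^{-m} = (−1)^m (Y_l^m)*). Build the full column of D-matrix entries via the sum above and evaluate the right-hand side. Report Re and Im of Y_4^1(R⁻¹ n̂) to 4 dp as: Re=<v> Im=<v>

Re=0.1123 Im=0.1469

Need the full column D^4_{m',1} for m'=−4..4 at α=1.8895, β=1.2877, γ=4.7588.
cos(β/2)=0.799791, sin(β/2)=0.600279
d^4_{-4,1}: single k=5 term ⇒ +0.298393;  D = -0.281073+0.100183i
d^4_{-3,1}: k∈[4..5] ⇒ +0.702809 -0.237543 = +0.465266;  D = +0.285665+0.367243i
d^4_{-2,1}: k∈[3..5] ⇒ +1.001051 -0.845865 +0.095298 = +0.250484;  D = +0.139567-0.207998i
d^4_{-1,1}: k∈[2..5] ⇒ +0.943114 -1.593820 +0.448914 -0.016859 = -0.218651;  D = +0.210595+0.058804i
d^4_{0,1}: k∈[1..4] ⇒ +0.561956 -1.899360 +1.069944 -0.100453 = -0.367913;  D = -0.017069-0.367517i
d^4_{1,1}: k∈[0..3] ⇒ +0.167421 -1.414671 +1.593820 -0.299276 = +0.047294;  D = +0.044177-0.016887i
d^4_{2,1}: k∈[0..2] ⇒ -0.533118 +1.501576 -0.563910 = +0.404548;  D = -0.255576-0.313592i
d^4_{3,1}: k∈[0..1] ⇒ +0.748574 -0.702809 = +0.045765;  D = -0.024630+0.038572i
d^4_{4,1}: single k=0 term ⇒ -0.529706;  D = -0.513295-0.130831i
Y_4^{m'}(θ=1.0452,φ=4.451) and Σ D·Y over m':
  (-0.2811+0.1002i)·(+0.1242+0.2144i)  (+0.2857+0.3672i)·(+0.2871-0.2878i)  (+0.1396-0.2080i)·(-0.1653-0.0952i)  (+0.2106+0.0588i)·(+0.0657-0.2455i)  (-0.0171-0.3675i)·(-0.2469+0.0000i)  (+0.0442-0.0169i)·(-0.0657-0.2455i)  (-0.2556-0.3136i)·(-0.1653+0.0952i)  (-0.0246+0.0386i)·(-0.2871-0.2878i)  (-0.5133-0.1308i)·(+0.1242-0.2144i)
Y_4^1(R⁻¹ n̂) = +0.112318+0.146943i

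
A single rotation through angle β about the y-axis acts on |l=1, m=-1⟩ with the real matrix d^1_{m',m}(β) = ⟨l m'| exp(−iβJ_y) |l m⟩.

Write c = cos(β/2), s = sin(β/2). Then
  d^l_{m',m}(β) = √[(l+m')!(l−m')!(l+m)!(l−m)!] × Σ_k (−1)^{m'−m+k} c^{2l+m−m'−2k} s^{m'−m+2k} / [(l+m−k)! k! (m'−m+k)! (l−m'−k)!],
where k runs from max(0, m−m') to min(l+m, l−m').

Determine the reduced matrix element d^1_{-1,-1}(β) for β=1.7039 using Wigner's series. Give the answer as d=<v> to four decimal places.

d^1_{-1,-1}(β=1.7039) via Wigner's sum:
With c≡cos(β/2)=0.658517 and s≡sin(β/2)=0.752566, N=[1·2·1·2]^{1/2}=2.000000
Admissible k: 0..0 (factorial args all ≥0)
  k=0: (−1)^0·2.0000/(2)·0.6585^2·0.7526^0 = +0.433645
d^1_{-1,-1}(1.7039) = +0.433645

d=0.4336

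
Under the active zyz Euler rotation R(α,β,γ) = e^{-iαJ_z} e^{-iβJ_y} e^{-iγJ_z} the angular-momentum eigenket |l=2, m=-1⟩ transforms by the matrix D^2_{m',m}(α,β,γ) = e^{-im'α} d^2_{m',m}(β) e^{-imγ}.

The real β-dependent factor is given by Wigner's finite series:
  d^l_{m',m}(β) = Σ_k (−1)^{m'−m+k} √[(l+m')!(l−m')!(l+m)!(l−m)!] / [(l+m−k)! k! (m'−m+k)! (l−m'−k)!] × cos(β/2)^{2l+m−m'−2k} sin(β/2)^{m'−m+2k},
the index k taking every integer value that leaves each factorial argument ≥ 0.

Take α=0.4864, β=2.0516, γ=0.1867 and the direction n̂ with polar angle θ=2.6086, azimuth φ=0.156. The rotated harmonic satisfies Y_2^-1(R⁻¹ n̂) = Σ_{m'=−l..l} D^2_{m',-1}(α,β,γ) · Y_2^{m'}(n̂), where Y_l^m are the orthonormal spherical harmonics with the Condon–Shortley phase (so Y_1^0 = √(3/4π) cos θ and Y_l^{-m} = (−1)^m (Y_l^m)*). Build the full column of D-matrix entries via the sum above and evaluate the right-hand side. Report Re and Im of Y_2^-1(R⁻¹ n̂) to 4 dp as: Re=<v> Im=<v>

Need the full column D^2_{m',-1} for m'=−2..2 at α=0.4864, β=2.0516, γ=0.1867.
cos(β/2)=0.518415, sin(β/2)=0.855129
d^2_{-2,-1}: single k=1 term ⇒ +0.238284;  D = +0.095265+0.218412i
d^2_{-1,-1}: k∈[0..1] ⇒ +0.072229 -0.589576 = -0.517347;  D = -0.404510-0.322521i
d^2_{0,-1}: k∈[0..1] ⇒ -0.291837 +0.794051 = +0.502214;  D = +0.493487+0.093220i
d^2_{1,-1}: k∈[0..1] ⇒ +0.589576 -0.534721 = +0.054855;  D = +0.052410-0.016195i
d^2_{2,-1}: single k=0 term ⇒ -0.648340;  D = -0.458124+0.458767i
Y_2^{m'}(θ=2.6086,φ=0.156) and Σ D·Y over m':
  (+0.0953+0.2184i)·(+0.0949-0.0306i)  (-0.4045-0.3225i)·(-0.3340+0.0525i)  (+0.4935+0.0932i)·(+0.3865+0.0000i)  (+0.0524-0.0162i)·(+0.3340+0.0525i)  (-0.4581+0.4588i)·(+0.0949+0.0306i)
Y_2^-1(R⁻¹ n̂) = +0.319333+0.167175i

Re=0.3193 Im=0.1672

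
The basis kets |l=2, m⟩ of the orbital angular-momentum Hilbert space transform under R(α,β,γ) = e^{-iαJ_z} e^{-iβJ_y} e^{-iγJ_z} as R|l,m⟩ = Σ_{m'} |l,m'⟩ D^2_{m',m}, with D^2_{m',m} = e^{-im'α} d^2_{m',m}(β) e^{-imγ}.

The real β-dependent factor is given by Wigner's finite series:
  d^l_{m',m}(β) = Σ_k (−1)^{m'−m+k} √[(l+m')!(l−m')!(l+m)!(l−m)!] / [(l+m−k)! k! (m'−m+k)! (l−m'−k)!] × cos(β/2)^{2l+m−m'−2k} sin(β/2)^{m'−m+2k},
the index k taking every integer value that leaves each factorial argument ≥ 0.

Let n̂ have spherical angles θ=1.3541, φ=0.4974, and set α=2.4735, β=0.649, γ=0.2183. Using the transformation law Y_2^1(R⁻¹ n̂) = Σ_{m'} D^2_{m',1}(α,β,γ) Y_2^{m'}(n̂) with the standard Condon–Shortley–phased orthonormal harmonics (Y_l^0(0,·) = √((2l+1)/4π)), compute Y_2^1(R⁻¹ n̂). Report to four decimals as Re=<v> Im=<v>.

Need the full column D^2_{m',1} for m'=−2..2 at α=2.4735, β=0.649, γ=0.2183.
cos(β/2)=0.947810, sin(β/2)=0.318835
d^2_{-2,1}: single k=3 term ⇒ +0.061440;  D = +0.001002-0.061432i
d^2_{-1,1}: k∈[2..3] ⇒ +0.273965 -0.010334 = +0.263632;  D = -0.166671+0.204261i
d^2_{0,1}: k∈[1..2] ⇒ +0.664976 -0.075248 = +0.589728;  D = +0.575732-0.127717i
d^2_{1,1}: k∈[0..1] ⇒ +0.807022 -0.273965 = +0.533057;  D = -0.480038-0.231762i
d^2_{2,1}: single k=0 term ⇒ -0.542950;  D = -0.237587-0.488208i
Y_2^{m'}(θ=1.3541,φ=0.4974) and Σ D·Y over m':
  (+0.0010-0.0614i)·(+0.2007-0.3090i)  (-0.1667+0.2043i)·(+0.1426-0.0774i)  (+0.5757-0.1277i)·(-0.2717+0.0000i)  (-0.4800-0.2318i)·(-0.1426-0.0774i)  (-0.2376-0.4882i)·(+0.2007+0.3090i)
Y_2^1(R⁻¹ n̂) = -0.029466-0.037102i

Re=-0.0295 Im=-0.0371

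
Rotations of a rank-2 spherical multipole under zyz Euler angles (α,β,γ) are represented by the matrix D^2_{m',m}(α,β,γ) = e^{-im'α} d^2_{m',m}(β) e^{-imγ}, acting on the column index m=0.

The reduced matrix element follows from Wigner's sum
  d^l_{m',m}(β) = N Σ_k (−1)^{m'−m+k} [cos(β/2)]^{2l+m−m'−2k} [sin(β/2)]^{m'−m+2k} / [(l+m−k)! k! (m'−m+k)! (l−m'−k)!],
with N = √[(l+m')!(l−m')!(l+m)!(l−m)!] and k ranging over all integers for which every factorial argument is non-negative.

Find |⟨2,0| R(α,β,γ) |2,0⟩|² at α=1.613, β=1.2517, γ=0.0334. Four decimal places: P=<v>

P=0.1242

First d^2_{0,0}(β=1.2517), then the phase factors e^{-i(0)α} and e^{-i(0)γ}:
c=cos(1.2517/2)=0.810465, s=sin(1.2517/2)=0.585786; N=√[2·2·2·2]=4.000000
Admissible k: 0..2 (factorial args all ≥0)
  k=0: (−1)^0·4.0000/(4)·0.8105^4·0.5858^0 = +0.431458
  k=1: (−1)^1·4.0000/(1)·0.8105^2·0.5858^2 = -0.901587
  k=2: (−1)^2·4.0000/(4)·0.8105^0·0.5858^4 = +0.117749
d^2_{0,0}(1.2517) = +0.431458 -0.901587 +0.117749 = -0.352380
|D^2_{0,0}|² = |d^2_{0,0}(β)|² = (-0.352380)² = 0.124172 (the z-rotation phases have unit modulus)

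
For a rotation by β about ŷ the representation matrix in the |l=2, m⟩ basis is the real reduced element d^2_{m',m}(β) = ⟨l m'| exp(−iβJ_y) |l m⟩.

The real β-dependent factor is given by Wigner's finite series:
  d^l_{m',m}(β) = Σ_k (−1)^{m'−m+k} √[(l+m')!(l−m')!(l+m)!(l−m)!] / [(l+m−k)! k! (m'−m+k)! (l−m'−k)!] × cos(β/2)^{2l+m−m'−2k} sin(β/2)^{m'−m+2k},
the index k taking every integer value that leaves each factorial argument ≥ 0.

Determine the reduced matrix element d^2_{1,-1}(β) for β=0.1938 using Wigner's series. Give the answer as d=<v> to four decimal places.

d^2_{1,-1}(β=0.1938) via Wigner's sum:
c=cos(0.1938/2)=0.995309, s=sin(0.1938/2)=0.096748; N=√[6·1·1·6]=6.000000
k: max(0,(-1)−(1))=0 … min(2+(-1),2−(1))=1
  k=0: (−1)^2·6.0000/(2)·0.9953^2·0.0967^2 = +0.027818
  k=1: (−1)^3·6.0000/(6)·0.9953^0·0.0967^4 = -0.000088
d^2_{1,-1}(0.1938) = +0.027818 -0.000088 = +0.027730

d=0.0277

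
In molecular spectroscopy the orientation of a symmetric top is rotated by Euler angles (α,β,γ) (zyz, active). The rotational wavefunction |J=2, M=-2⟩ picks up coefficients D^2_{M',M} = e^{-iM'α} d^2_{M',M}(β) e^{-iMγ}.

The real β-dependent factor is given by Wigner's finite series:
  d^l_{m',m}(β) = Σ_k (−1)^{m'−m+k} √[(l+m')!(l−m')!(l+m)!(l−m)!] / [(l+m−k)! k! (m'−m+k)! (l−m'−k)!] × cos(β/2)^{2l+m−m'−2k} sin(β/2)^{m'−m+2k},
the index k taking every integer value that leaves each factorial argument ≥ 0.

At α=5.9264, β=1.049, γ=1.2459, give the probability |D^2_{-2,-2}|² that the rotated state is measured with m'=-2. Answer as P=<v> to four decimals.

P=0.3151

First d^2_{-2,-2}(β=1.049), then the phase factors e^{-i(-2)α} and e^{-i(-2)γ}:
With c≡cos(β/2)=0.865574 and s≡sin(β/2)=0.500780, N=[1·24·1·24]^{1/2}=24.000000
k: max(0,(-2)−(-2))=0 … min(2+(-2),2−(-2))=0
  k=0: (−1)^0·24.0000/(24)·0.8656^4·0.5008^0 = +0.561329
d^2_{-2,-2}(1.049) = +0.561329
|D^2_{-2,-2}|² = |d^2_{-2,-2}(β)|² = (+0.561329)² = 0.315091 (the z-rotation phases have unit modulus)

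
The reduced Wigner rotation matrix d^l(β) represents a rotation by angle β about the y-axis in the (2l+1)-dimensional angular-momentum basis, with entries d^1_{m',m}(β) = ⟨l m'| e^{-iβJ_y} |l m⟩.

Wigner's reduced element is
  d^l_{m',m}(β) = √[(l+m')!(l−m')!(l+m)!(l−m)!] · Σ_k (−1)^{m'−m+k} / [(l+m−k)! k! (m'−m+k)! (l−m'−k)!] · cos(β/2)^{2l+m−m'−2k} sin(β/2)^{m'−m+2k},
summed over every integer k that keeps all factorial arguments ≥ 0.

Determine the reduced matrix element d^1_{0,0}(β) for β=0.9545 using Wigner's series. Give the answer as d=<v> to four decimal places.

d^1_{0,0}(β=0.9545) via Wigner's sum:
With c≡cos(β/2)=0.888261 and s≡sin(β/2)=0.459338, N=[1·1·1·1]^{1/2}=1.000000
k∈{0,1} keeps every argument non-negative
  k=0: (−1)^0·1.0000/(1)·0.8883^2·0.4593^0 = +0.789008
  k=1: (−1)^1·1.0000/(1)·0.8883^0·0.4593^2 = -0.210992
d^1_{0,0}(0.9545) = +0.789008 -0.210992 = +0.578017

d=0.5780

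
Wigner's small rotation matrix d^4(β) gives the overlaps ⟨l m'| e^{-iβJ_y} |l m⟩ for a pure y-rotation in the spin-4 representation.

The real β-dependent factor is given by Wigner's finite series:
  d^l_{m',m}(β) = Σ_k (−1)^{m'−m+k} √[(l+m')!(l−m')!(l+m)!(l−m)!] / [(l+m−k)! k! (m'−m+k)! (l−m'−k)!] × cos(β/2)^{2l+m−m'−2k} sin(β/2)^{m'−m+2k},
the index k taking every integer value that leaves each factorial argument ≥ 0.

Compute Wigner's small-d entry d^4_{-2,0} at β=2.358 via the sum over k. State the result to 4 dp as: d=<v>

d=0.4948

d^4_{-2,0}(β=2.358) via Wigner's sum:
Half-angle: c=0.381849, s=0.924225. N=√(2·720·24·24)=910.735966
k∈{2,3,4} keeps every argument non-negative
  k=2: (−1)^0·910.7360/(96)·0.3818^6·0.9242^2 = +0.025120
  k=3: (−1)^1·910.7360/(36)·0.3818^4·0.9242^4 = -0.392435
  k=4: (−1)^2·910.7360/(96)·0.3818^2·0.9242^6 = +0.862125
d^4_{-2,0}(2.358) = +0.025120 -0.392435 +0.862125 = +0.494811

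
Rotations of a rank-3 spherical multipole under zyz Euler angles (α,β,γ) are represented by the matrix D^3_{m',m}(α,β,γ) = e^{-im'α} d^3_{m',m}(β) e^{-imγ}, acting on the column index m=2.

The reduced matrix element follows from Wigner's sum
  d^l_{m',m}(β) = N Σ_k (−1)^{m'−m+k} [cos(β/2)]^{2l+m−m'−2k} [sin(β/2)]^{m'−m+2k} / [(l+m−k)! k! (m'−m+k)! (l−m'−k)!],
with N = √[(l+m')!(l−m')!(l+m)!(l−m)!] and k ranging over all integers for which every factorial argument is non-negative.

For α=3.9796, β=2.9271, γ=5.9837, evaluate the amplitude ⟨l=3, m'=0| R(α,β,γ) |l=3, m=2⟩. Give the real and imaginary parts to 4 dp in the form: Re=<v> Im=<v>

First d^3_{0,2}(β=2.9271), then the phase factors e^{-i(0)α} and e^{-i(2)γ}:
With c≡cos(β/2)=0.107041 and s≡sin(β/2)=0.994255, N=[6·6·120·1]^{1/2}=65.726707
The bounds max(0,m−m')=2 and min(l+m,l−m')=3 give 2 terms
  k=2: (−1)^0·65.7267/(12)·0.1070^4·0.9943^2 = +0.000711
  k=3: (−1)^1·65.7267/(12)·0.1070^2·0.9943^4 = -0.061327
d^3_{0,2}(2.9271) = +0.000711 -0.061327 = -0.060616
D = (+1.000000+0.000000i)·(-0.060616)·(+0.825916+0.563793i) = -0.050064-0.034175i

Re=-0.0501 Im=-0.0342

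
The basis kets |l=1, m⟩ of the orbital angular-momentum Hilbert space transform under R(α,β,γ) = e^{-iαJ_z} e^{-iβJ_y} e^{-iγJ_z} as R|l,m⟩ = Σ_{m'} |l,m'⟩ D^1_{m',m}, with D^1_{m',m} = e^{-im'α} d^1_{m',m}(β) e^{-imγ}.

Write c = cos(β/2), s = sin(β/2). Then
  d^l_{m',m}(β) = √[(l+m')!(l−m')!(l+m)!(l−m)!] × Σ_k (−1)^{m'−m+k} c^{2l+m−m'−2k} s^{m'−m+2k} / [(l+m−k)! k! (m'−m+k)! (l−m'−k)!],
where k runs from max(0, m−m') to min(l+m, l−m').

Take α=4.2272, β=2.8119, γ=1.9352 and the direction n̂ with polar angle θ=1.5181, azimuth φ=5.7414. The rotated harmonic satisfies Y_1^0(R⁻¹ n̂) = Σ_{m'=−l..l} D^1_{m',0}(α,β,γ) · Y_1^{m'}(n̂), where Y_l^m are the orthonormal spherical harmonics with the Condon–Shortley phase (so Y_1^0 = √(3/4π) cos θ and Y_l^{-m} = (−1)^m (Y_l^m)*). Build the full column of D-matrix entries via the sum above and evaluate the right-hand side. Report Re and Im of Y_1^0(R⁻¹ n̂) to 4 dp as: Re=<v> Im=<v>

Need the full column D^1_{m',0} for m'=−1..1 at α=4.2272, β=2.8119, γ=1.9352.
cos(β/2)=0.164101, sin(β/2)=0.986444
d^1_{-1,0}: single k=1 term ⇒ +0.228927;  D = -0.106766-0.202506i
d^1_{0,0}: k∈[0..1] ⇒ +0.026929 -0.973071 = -0.946142;  D = -0.946142+0.000000i
d^1_{1,0}: single k=0 term ⇒ -0.228927;  D = +0.106766-0.202506i
Y_1^{m'}(θ=1.5181,φ=5.7414) and Σ D·Y over m':
  (-0.1068-0.2025i)·(+0.2956+0.1779i)  (-0.9461+0.0000i)·(+0.0257+0.0000i)  (+0.1068-0.2025i)·(-0.2956+0.1779i)
Y_1^0(R⁻¹ n̂) = -0.015414+0.000000i

Re=-0.0154 Im=0.0000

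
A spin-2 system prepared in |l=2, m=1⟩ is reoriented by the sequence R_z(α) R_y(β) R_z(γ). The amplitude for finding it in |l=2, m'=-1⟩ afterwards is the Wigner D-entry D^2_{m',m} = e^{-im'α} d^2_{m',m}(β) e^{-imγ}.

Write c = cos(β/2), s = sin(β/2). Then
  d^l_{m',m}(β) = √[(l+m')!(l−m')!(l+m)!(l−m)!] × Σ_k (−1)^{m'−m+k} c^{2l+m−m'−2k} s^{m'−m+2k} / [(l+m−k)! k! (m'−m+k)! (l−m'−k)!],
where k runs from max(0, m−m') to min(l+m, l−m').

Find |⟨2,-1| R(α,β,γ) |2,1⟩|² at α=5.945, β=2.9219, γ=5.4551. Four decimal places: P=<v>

Split into d^2_{-1,1}(β=2.9219) × two z-phases.
c=cos(2.9219/2)=0.109626, s=sin(2.9219/2)=0.993973; N=√[1·6·6·1]=6.000000
k∈{2,3} keeps every argument non-negative
  k=2: (−1)^0·6.0000/(2)·0.1096^2·0.9940^2 = +0.035620
  k=3: (−1)^1·6.0000/(6)·0.1096^0·0.9940^4 = -0.976109
d^2_{-1,1}(2.9219) = +0.035620 -0.976109 = -0.940489
|D^2_{-1,1}|² = |d^2_{-1,1}(β)|² = (-0.940489)² = 0.884519 (the z-rotation phases have unit modulus)

P=0.8845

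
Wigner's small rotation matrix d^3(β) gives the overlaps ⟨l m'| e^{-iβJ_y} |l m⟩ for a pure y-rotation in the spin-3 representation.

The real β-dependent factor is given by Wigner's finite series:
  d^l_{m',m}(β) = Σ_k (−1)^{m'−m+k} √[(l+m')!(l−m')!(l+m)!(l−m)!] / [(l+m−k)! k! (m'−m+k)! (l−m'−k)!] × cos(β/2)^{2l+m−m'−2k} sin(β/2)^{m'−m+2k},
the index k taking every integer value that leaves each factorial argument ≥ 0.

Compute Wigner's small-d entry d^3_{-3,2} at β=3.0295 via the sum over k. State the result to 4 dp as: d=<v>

d=0.1361

d^3_{-3,2}(β=3.0295) via Wigner's sum:
Half-angle: c=0.056017, s=0.998430. N=√(1·720·120·1)=293.938769
The bounds max(0,m−m')=5 and min(l+m,l−m')=5 give 1 term
  k=5: (−1)^0·293.9388/(120)·0.0560^1·0.9984^5 = +0.136139
d^3_{-3,2}(3.0295) = +0.136139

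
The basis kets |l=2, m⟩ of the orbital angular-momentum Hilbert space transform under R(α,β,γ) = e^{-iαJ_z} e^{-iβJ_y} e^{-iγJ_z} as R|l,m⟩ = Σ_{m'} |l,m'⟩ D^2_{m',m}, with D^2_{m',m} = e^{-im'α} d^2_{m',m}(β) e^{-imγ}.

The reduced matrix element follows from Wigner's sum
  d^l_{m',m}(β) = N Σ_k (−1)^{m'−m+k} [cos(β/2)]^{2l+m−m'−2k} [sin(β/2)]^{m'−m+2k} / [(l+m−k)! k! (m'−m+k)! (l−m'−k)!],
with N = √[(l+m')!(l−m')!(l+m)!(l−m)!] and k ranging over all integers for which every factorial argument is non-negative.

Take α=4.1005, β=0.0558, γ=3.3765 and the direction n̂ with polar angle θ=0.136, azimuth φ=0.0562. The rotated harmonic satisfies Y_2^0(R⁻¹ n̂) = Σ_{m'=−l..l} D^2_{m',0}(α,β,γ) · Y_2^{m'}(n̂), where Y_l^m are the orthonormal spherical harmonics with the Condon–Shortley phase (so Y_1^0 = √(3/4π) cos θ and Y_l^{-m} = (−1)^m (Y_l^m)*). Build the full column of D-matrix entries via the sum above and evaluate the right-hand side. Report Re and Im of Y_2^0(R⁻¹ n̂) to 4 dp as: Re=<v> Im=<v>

Need the full column D^2_{m',0} for m'=−2..2 at α=4.1005, β=0.0558, γ=3.3765.
cos(β/2)=0.999611, sin(β/2)=0.027896
d^2_{-2,0}: single k=2 term ⇒ +0.001905;  D = -0.000648+0.001791i
d^2_{-1,0}: k∈[1..2] ⇒ +0.068252 -0.000053 = +0.068199;  D = -0.039175-0.055825i
d^2_{0,0}: k∈[0..2] ⇒ +0.998444 -0.003110 +0.000001 = +0.995334;  D = +0.995334+0.000000i
d^2_{1,0}: k∈[0..1] ⇒ -0.068252 +0.000053 = -0.068199;  D = +0.039175-0.055825i
d^2_{2,0}: single k=0 term ⇒ +0.001905;  D = -0.000648-0.001791i
Y_2^{m'}(θ=0.136,φ=0.0562) and Σ D·Y over m':
  (-0.0006+0.0018i)·(+0.0071-0.0008i)  (-0.0392-0.0558i)·(+0.1036-0.0058i)  (+0.9953+0.0000i)·(+0.6134+0.0000i)  (+0.0392-0.0558i)·(-0.1036-0.0058i)  (-0.0006-0.0018i)·(+0.0071+0.0008i)
Y_2^0(R⁻¹ n̂) = +0.601753+0.000000i

Re=0.6018 Im=0.0000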